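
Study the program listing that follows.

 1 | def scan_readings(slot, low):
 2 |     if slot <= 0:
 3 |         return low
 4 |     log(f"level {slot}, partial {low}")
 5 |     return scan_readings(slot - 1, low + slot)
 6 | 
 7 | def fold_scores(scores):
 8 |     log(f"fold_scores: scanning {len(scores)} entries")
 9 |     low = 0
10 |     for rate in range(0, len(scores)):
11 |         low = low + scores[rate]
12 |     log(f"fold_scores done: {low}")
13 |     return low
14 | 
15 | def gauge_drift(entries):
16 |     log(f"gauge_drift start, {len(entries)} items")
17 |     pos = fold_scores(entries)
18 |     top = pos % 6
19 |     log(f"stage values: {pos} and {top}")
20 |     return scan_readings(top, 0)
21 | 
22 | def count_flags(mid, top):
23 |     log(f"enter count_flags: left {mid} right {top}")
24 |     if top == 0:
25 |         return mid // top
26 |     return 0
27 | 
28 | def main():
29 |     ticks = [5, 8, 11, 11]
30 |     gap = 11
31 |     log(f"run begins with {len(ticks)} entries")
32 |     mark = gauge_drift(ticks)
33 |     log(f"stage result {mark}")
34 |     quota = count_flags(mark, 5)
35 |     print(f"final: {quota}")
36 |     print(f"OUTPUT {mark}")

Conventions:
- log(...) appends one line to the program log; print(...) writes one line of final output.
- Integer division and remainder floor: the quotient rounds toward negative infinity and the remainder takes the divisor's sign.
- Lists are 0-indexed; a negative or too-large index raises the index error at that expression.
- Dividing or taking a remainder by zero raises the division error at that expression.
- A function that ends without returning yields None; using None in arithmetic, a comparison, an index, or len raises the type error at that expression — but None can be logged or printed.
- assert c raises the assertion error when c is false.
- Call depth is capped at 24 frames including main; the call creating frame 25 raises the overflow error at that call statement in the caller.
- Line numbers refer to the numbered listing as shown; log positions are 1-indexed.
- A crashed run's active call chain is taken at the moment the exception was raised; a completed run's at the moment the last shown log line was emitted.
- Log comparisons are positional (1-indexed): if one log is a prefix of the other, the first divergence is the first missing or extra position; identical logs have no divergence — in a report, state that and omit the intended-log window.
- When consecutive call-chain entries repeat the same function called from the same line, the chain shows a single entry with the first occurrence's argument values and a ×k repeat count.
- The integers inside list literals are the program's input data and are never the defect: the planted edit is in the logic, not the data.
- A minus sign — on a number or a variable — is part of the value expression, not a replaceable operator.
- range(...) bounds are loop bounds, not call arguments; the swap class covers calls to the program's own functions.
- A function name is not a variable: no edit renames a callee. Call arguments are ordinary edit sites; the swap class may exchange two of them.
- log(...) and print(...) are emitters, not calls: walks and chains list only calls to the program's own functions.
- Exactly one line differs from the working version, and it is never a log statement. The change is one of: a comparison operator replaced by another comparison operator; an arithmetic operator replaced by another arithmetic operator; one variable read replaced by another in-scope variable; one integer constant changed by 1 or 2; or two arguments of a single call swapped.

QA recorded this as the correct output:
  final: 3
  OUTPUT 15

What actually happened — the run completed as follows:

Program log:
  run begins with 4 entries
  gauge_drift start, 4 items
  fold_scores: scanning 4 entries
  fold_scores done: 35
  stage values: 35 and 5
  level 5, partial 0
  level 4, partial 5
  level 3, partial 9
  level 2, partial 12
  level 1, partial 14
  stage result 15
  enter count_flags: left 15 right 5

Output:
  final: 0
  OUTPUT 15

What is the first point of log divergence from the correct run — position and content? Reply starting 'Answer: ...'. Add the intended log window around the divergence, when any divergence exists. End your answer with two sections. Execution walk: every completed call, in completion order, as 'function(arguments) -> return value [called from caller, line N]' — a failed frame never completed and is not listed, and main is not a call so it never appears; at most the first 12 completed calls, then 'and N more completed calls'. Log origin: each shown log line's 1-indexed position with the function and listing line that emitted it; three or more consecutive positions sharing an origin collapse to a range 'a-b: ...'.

Answer: none — the logs agree in full.
Execution walk:
  fold_scores([5, 8, 11, 11]) -> 35  [called from gauge_drift, line 17]
  scan_readings(0, 15) -> 15  [called from scan_readings, line 5]
  scan_readings(1, 14) -> 15  [called from scan_readings, line 5]
  scan_readings(2, 12) -> 15  [called from scan_readings, line 5]
  scan_readings(3, 9) -> 15  [called from scan_readings, line 5]
  scan_readings(4, 5) -> 15  [called from scan_readings, line 5]
  scan_readings(5, 0) -> 15  [called from gauge_drift, line 20]
  gauge_drift([5, 8, 11, 11]) -> 15  [called from main, line 32]
  count_flags(15, 5) -> 0  [called from main, line 34]
Origin of each log line:
  1: from main, line 31
  2: from gauge_drift, line 16
  3: from fold_scores, line 8
  4: from fold_scores, line 12
  5: from gauge_drift, line 19
  6-10: from scan_readings, line 4
  11: from main, line 33
  12: from count_flags, line 23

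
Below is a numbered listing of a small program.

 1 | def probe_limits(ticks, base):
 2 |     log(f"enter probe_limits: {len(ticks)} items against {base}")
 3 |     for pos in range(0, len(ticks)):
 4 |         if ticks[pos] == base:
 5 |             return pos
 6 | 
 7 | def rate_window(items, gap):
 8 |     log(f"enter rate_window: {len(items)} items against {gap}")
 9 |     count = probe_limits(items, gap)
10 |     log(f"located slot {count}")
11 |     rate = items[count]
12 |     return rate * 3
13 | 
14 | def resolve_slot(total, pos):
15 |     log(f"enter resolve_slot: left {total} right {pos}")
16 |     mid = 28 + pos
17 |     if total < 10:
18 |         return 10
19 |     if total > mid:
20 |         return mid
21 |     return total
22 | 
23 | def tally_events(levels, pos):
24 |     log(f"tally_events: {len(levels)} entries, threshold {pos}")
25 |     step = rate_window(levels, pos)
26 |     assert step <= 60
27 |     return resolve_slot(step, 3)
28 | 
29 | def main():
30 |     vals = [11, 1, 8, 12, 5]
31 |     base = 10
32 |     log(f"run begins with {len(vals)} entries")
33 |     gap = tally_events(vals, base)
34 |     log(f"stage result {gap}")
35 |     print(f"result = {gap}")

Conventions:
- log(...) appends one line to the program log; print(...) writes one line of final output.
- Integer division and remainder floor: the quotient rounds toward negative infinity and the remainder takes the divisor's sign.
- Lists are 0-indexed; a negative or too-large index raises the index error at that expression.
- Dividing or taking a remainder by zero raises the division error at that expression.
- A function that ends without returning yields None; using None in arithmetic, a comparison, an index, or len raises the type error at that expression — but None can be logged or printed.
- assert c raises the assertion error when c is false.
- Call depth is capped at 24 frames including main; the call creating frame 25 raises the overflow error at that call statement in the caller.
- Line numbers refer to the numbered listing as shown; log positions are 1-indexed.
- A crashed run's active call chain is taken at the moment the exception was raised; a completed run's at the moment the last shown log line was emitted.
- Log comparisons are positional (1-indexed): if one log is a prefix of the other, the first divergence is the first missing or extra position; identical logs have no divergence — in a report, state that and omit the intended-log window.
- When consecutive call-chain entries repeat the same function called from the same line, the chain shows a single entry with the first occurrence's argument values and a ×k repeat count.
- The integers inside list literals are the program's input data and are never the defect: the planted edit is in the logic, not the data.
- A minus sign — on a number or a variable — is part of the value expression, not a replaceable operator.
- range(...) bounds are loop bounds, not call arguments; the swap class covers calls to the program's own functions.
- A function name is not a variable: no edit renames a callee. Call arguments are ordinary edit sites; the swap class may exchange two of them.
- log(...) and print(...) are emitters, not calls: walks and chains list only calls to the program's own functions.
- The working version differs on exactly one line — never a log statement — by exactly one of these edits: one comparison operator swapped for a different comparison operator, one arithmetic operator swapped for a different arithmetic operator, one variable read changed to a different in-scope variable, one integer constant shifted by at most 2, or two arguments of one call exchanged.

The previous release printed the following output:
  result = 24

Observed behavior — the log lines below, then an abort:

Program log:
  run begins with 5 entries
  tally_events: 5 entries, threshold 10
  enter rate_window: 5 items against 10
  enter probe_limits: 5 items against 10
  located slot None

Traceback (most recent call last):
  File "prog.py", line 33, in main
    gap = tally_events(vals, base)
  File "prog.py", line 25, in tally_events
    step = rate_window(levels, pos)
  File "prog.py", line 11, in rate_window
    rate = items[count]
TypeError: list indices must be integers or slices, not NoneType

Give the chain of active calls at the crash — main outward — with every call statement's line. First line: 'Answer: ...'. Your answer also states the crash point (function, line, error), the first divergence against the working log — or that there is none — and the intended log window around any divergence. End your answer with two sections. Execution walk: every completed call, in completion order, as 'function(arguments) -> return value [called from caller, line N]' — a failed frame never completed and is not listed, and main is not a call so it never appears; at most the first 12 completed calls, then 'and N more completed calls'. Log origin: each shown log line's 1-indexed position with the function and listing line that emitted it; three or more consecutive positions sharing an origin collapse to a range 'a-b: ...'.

Answer: main -> tally_events (called at line 33) -> rate_window (called at line 25).
Core observation: The log first diverges at position 2: the faulty run prints 'tally_events: 5 entries, threshold 10' where the working version prints 'tally_events: 5 entries, threshold 8'.
Crash: rate_window, line 11, TypeError.
First divergence: at position 2 the run shows 'tally_events: 5 entries, threshold 10' where the working version logs 'tally_events: 5 entries, threshold 8'.
Intended log window:
  1: run begins with 5 entries
  2: tally_events: 5 entries, threshold 8
  3: enter rate_window: 5 items against 8
Execution walk:
  probe_limits([11, 1, 8, 12, 5], 10) -> None  [called from rate_window, line 9]
Log line origins:
  1 — main, line 32
  2 — tally_events, line 24
  3 — rate_window, line 8
  4 — probe_limits, line 2
  5 — rate_window, line 10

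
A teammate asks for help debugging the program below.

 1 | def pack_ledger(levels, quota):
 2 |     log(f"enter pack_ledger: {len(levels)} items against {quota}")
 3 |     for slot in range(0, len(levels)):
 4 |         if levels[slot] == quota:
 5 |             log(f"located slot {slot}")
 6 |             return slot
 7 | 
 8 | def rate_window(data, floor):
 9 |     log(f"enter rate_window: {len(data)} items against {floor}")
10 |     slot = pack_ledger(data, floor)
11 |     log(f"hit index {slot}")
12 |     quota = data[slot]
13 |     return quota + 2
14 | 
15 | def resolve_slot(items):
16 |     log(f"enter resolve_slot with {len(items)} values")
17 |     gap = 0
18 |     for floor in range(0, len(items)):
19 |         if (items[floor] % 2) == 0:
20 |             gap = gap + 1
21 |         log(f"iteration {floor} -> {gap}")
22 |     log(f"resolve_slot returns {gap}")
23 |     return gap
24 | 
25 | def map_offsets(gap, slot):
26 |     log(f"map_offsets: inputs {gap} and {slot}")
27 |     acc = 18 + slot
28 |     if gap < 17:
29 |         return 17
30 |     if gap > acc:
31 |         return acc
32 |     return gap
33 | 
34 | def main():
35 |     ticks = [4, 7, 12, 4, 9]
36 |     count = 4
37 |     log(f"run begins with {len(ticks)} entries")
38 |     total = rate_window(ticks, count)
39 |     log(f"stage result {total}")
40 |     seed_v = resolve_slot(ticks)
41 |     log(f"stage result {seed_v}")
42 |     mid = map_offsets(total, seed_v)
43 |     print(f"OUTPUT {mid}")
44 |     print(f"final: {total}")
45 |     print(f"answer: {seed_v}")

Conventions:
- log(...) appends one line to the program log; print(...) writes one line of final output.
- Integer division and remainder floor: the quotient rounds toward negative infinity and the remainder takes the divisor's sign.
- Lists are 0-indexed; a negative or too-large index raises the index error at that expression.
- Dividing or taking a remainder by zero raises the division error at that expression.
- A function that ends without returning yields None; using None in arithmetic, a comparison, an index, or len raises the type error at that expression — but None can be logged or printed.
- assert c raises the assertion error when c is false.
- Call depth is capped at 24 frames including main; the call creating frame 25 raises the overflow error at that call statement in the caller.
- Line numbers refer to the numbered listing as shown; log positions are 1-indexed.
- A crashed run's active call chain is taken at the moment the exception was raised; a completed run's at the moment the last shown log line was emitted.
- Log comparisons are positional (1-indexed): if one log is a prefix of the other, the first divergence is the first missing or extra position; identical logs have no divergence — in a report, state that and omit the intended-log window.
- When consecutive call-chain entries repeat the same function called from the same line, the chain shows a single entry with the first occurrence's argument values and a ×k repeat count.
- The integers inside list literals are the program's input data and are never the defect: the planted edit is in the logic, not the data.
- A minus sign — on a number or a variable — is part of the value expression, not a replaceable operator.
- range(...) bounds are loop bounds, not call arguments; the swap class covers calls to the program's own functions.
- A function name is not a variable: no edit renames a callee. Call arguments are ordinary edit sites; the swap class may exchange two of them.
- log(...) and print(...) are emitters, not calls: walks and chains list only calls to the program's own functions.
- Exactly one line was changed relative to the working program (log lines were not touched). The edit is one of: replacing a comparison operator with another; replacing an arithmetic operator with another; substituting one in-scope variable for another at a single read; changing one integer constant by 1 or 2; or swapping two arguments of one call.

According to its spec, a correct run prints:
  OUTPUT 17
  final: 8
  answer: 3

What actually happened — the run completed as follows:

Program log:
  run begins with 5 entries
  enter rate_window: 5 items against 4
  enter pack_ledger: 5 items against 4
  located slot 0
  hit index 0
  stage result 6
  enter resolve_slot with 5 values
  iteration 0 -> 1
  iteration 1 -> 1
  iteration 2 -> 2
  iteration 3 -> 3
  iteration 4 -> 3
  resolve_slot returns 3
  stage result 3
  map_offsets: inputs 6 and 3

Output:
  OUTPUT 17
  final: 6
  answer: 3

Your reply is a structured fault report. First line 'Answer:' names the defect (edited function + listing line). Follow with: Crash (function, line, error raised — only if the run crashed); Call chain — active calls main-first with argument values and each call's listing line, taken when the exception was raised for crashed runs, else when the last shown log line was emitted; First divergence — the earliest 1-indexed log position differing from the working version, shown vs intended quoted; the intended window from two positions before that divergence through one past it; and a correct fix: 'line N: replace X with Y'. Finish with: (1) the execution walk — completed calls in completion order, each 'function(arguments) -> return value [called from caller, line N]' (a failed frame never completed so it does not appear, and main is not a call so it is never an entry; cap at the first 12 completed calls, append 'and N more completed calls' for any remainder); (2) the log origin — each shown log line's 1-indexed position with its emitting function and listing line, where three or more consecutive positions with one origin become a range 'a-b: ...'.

Answer: the defect is in rate_window at line 13.
The tell: At log position 6 the runs split — shown 'stage result 6', but the working version logs 'stage result 8'.
Call chain: main -> map_offsets(6, 3) (called at line 42).
First divergence: position 6 — the shown line 'stage result 6' should read 'stage result 8'.
Intended log window:
  4: located slot 0
  5: hit index 0
  6: stage result 8
  7: enter resolve_slot with 5 values
Execution walk:
  pack_ledger([4, 7, 12, 4, 9], 4) -> 0  [called from rate_window, line 10]
  rate_window([4, 7, 12, 4, 9], 4) -> 6  [called from main, line 38]
  resolve_slot([4, 7, 12, 4, 9]) -> 3  [called from main, line 40]
  map_offsets(6, 3) -> 17  [called from main, line 42]
Origin of each log line:
  1: from main, line 37
  2: from rate_window, line 9
  3: from pack_ledger, line 2
  4: from pack_ledger, line 5
  5: from rate_window, line 11
  6: from main, line 39
  7: from resolve_slot, line 16
  8-12: from resolve_slot, line 21
  13: from resolve_slot, line 22
  14: from main, line 41
  15: from map_offsets, line 26
A correct fix: line 13: replace `+` with `*`.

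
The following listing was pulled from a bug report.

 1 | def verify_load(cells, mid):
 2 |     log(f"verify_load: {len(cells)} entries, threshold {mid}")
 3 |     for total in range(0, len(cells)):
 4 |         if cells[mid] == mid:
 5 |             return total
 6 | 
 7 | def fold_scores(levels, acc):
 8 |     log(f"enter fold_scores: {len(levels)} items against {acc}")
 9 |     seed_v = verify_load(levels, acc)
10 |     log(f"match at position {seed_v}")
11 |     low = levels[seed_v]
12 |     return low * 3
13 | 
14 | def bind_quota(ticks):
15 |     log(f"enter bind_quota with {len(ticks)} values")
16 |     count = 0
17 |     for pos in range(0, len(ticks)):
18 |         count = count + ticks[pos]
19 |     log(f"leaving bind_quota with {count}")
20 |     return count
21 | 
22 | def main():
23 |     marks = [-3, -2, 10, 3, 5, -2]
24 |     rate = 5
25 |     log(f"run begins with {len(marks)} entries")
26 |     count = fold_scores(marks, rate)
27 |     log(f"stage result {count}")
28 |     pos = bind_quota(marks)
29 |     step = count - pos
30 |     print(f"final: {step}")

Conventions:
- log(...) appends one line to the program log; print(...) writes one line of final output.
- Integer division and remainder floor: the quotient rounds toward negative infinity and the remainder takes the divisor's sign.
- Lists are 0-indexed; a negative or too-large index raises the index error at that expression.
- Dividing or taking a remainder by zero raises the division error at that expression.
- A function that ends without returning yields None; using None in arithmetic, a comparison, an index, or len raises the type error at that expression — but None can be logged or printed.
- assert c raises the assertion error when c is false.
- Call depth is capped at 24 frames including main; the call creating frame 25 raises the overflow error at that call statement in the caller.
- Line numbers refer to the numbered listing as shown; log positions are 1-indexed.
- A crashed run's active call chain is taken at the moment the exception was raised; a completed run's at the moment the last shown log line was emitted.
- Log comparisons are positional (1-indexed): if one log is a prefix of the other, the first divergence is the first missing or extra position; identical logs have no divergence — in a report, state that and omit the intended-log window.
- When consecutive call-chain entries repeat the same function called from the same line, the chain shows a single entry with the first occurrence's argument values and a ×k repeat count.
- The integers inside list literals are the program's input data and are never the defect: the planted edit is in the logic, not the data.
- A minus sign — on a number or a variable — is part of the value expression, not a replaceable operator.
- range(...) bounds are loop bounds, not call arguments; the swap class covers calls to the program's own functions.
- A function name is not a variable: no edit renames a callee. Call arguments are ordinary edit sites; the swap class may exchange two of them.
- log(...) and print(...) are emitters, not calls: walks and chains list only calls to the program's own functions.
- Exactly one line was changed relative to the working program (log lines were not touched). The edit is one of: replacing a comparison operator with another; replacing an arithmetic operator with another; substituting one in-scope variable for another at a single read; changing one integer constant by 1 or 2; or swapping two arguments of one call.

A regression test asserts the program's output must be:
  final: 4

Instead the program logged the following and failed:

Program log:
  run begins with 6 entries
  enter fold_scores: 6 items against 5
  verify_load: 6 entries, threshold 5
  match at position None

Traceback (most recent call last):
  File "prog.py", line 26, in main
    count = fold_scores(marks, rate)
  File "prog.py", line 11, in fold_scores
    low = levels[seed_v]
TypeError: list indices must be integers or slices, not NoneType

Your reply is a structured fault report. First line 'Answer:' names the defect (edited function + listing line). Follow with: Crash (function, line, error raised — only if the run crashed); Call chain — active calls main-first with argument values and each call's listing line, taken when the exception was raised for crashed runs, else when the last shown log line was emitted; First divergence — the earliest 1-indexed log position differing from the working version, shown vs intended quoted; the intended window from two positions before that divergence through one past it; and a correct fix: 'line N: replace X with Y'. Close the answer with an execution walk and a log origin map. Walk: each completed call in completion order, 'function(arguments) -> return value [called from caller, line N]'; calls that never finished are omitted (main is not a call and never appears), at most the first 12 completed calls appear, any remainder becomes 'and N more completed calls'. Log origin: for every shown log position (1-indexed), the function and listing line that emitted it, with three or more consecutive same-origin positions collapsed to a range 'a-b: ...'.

Answer: the defect is in verify_load at line 4.
Core observation: Everything matches until log position 4, which reads 'match at position None' in place of 'match at position 4'.
Crash: fold_scores, line 11, TypeError.
Call chain: main -> fold_scores([-3, -2, 10, 3, 5, -2], 5) (called at line 26).
First divergence: at position 4 the run shows 'match at position None' where the working version logs 'match at position 4'.
Intended log window:
  2: enter fold_scores: 6 items against 5
  3: verify_load: 6 entries, threshold 5
  4: match at position 4
  5: stage result 15
Execution walk:
  verify_load([-3, -2, 10, 3, 5, -2], 5) -> None  [called from fold_scores, line 9]
Log origins:
  1: emitted by main (line 25)
  2: emitted by fold_scores (line 8)
  3: emitted by verify_load (line 2)
  4: emitted by fold_scores (line 10)
A correct fix: line 4: replace `cells[mid]` with `cells[total]`.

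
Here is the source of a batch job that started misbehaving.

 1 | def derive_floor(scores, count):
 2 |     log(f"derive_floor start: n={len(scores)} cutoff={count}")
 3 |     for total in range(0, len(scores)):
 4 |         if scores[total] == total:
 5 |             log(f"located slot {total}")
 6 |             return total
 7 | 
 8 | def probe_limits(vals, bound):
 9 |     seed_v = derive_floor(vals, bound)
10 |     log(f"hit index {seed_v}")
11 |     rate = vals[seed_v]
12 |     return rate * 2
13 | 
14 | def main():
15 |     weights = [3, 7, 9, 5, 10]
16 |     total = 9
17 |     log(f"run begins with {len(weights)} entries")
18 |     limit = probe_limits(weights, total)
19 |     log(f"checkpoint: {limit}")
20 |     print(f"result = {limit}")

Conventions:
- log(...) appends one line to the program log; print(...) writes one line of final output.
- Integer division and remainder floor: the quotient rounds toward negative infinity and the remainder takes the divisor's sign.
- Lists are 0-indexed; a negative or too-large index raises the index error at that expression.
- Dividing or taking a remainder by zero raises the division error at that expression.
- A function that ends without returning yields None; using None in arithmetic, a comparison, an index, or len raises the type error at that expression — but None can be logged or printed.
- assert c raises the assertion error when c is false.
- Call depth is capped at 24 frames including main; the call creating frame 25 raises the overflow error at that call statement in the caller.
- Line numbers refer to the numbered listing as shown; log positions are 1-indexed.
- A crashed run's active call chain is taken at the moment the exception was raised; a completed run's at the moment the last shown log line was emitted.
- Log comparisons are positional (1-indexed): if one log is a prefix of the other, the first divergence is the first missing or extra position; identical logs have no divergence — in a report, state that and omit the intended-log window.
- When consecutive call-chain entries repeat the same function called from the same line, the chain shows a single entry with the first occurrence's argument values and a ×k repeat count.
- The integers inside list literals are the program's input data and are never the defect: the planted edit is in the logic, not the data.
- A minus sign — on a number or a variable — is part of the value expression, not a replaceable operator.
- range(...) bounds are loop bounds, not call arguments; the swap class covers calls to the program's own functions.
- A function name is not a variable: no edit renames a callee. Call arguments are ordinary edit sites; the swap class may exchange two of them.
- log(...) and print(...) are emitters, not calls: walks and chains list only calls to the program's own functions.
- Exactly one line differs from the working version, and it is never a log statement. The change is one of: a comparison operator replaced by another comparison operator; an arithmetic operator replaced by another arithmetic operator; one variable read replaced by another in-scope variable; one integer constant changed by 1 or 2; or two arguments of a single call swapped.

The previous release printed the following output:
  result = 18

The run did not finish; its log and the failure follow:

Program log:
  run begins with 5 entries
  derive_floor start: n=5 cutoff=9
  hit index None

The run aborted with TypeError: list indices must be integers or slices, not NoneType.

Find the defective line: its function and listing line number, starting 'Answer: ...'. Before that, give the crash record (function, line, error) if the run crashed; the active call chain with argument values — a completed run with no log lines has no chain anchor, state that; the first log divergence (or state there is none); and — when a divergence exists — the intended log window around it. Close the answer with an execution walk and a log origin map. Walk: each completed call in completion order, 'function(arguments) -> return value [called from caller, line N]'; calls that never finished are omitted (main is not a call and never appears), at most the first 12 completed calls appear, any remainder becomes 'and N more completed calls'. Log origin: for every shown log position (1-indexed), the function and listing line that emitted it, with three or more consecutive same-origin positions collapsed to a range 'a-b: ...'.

Answer: the defect is in derive_floor at line 4.
Key observation: The log first diverges at position 3: the faulty run prints 'hit index None' where the working version prints 'located slot 2'.
Crash: probe_limits, line 11, TypeError.
Call chain: main -> probe_limits([3, 7, 9, 5, 10], 9) (called at line 18).
First divergence: at position 3 the run shows 'hit index None' where the working version logs 'located slot 2'.
Intended log window:
  1: run begins with 5 entries
  2: derive_floor start: n=5 cutoff=9
  3: located slot 2
  4: hit index 2
Execution walk:
  derive_floor([3, 7, 9, 5, 10], 9) -> None  [called from probe_limits, line 9]
Log origins:
  1: from main, line 17
  2: from derive_floor, line 2
  3: from probe_limits, line 10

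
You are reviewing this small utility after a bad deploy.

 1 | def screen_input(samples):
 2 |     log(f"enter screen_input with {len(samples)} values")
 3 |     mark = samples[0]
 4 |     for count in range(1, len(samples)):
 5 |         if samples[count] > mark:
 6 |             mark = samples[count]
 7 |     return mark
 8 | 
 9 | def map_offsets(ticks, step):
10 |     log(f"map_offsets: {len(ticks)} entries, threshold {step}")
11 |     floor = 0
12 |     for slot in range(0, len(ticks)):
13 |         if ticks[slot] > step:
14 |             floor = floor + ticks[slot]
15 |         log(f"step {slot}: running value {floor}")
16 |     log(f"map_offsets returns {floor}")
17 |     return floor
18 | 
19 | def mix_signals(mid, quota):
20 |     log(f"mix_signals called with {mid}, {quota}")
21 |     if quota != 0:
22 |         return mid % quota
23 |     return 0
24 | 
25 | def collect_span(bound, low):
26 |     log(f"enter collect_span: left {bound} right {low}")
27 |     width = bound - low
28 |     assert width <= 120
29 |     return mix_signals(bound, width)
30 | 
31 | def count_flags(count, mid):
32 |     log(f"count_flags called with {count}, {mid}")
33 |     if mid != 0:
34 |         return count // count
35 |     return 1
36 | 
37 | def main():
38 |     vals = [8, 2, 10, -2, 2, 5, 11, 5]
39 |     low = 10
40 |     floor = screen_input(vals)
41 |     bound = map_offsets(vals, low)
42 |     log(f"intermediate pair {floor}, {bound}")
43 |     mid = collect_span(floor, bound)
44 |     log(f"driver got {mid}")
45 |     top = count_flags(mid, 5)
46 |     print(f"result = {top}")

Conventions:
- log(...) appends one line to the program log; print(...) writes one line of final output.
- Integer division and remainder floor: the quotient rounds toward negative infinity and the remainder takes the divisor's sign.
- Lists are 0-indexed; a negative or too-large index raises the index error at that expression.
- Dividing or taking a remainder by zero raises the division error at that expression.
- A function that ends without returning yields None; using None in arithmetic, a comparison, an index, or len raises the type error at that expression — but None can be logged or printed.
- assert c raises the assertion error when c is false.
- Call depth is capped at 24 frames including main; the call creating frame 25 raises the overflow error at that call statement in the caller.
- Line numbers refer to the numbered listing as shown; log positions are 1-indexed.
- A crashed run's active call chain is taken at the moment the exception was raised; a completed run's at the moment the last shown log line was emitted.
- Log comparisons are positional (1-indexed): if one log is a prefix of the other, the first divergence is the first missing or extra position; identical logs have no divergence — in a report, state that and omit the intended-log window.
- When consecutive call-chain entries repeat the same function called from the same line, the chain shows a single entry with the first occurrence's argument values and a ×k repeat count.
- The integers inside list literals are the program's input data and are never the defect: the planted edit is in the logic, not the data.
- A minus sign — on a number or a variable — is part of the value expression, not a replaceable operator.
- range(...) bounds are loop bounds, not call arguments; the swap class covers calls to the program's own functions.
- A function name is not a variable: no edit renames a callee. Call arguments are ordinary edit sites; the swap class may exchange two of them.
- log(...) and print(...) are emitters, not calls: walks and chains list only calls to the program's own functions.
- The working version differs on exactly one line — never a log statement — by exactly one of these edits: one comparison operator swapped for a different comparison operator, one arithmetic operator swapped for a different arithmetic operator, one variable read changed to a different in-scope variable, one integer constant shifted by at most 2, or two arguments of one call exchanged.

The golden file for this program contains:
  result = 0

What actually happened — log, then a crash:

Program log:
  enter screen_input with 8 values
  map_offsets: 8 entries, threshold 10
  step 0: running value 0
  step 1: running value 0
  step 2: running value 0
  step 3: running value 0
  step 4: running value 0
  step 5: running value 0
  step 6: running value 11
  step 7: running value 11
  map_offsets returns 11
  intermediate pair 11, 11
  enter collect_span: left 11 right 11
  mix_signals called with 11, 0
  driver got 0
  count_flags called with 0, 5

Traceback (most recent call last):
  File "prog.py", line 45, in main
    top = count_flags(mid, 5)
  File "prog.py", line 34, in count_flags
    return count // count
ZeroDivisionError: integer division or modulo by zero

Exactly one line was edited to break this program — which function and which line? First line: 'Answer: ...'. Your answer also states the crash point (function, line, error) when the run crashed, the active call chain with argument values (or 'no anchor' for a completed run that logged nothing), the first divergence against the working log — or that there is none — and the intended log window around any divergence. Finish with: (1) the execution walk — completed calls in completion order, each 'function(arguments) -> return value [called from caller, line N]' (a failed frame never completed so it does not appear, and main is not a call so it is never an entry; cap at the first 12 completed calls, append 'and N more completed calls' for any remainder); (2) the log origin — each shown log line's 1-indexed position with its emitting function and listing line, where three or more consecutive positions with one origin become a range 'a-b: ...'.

Answer: the defect is in count_flags at line 34.
The tell: No log line differs; the crash is the first visible symptom.
Crash: count_flags, line 34, ZeroDivisionError.
Call chain: main -> count_flags(0, 5) (called at line 45).
First divergence: none (the log streams are identical).
Execution walk:
  screen_input([8, 2, 10, -2, 2, 5, 11, 5]) -> 11  [called from main, line 40]
  map_offsets([8, 2, 10, -2, 2, 5, 11, 5], 10) -> 11  [called from main, line 41]
  mix_signals(11, 0) -> 0  [called from collect_span, line 29]
  collect_span(11, 11) -> 0  [called from main, line 43]
Origin of each log line:
  1: emitted by screen_input (line 2)
  2: emitted by map_offsets (line 10)
  3-10: emitted by map_offsets (line 15)
  11: emitted by map_offsets (line 16)
  12: emitted by main (line 42)
  13: emitted by collect_span (line 26)
  14: emitted by mix_signals (line 20)
  15: emitted by main (line 44)
  16: emitted by count_flags (line 32)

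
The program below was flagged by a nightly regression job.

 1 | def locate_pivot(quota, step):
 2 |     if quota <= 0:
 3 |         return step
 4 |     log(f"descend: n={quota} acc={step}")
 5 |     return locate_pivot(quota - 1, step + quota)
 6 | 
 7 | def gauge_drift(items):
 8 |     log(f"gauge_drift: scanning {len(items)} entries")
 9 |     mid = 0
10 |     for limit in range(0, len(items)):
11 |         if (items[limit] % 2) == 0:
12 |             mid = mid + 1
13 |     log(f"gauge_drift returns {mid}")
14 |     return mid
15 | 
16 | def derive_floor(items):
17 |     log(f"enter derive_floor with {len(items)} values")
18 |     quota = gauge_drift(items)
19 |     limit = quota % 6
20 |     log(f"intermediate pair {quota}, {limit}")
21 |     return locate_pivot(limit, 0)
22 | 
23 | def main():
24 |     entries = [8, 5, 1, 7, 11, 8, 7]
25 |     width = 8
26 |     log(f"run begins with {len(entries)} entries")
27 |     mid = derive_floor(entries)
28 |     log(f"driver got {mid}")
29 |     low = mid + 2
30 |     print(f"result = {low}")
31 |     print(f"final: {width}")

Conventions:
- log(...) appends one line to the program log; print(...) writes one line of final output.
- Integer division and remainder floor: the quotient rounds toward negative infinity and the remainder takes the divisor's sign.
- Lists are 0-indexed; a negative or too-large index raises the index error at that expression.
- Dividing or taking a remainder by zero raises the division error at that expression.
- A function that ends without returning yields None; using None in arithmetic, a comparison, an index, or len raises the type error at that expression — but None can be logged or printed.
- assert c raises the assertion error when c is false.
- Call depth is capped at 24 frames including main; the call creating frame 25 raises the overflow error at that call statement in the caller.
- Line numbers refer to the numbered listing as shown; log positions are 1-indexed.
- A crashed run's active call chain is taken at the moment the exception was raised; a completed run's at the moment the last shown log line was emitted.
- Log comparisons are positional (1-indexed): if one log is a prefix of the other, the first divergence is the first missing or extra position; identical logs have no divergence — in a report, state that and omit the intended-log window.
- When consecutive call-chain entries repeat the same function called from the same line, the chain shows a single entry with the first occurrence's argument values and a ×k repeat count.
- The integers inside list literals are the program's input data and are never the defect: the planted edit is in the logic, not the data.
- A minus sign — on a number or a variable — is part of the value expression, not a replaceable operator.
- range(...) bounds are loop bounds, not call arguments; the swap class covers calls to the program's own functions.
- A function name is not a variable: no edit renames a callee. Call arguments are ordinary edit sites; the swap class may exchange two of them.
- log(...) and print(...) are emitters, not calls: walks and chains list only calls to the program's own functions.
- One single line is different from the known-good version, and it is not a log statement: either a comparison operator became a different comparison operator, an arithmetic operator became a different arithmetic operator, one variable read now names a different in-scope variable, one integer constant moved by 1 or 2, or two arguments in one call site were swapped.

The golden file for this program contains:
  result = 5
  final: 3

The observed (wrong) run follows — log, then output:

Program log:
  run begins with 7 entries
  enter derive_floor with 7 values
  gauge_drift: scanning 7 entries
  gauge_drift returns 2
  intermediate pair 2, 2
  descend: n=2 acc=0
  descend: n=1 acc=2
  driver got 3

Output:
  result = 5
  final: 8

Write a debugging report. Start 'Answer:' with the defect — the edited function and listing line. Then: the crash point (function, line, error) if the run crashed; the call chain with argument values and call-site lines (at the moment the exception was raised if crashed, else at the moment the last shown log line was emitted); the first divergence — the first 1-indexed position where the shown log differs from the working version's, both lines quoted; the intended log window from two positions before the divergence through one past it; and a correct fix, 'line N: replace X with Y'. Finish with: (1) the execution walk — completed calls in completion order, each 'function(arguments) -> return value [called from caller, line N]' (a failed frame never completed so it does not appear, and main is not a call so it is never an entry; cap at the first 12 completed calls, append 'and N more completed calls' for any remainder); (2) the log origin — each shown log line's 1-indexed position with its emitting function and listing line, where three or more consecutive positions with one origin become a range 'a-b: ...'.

Answer: the defect is in main at line 31.
Core observation: Nothing in the log betrays the bug — only the output does.
Call chain: main.
First divergence: there is none — every log position agrees.
Execution walk:
  gauge_drift([8, 5, 1, 7, 11, 8, 7]) -> 2  [called from derive_floor, line 18]
  locate_pivot(0, 3) -> 3  [called from locate_pivot, line 5]
  locate_pivot(1, 2) -> 3  [called from locate_pivot, line 5]
  locate_pivot(2, 0) -> 3  [called from derive_floor, line 21]
  derive_floor([8, 5, 1, 7, 11, 8, 7]) -> 3  [called from main, line 27]
Origin of each log line:
  1 — main, line 26
  2 — derive_floor, line 17
  3 — gauge_drift, line 8
  4 — gauge_drift, line 13
  5 — derive_floor, line 20
  6 — locate_pivot, line 4
  7 — locate_pivot, line 4
  8 — main, line 28
A correct fix: line 31: replace `width` with `mid`.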